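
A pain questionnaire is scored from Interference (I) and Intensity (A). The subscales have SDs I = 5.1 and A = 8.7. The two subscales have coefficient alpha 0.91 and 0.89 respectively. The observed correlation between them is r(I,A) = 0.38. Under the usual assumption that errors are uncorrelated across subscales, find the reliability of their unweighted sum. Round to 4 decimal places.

0.9212

Var(I+A) = 5.1² + 8.7² + 2·[5.1·8.7·0.38] = 101.7 + 33.7212 = 135.421.
Under uncorrelated errors the observed covariances equal the true-score covariances, so only the own-variance terms attenuate.
True-score variance = [5.1²·0.91 + 8.7²·0.89] + 33.7212 = 91.0332 + 33.7212 = 124.754.
Reliability = 124.754 / 135.421 = 0.9212.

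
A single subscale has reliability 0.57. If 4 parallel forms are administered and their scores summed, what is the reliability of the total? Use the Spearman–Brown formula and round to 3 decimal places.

ρ_k = kρ / (1 + (k−1)ρ) = 4·0.57 / (1 + 3·0.57) = 2.280 / 2.710 = 0.841.

0.841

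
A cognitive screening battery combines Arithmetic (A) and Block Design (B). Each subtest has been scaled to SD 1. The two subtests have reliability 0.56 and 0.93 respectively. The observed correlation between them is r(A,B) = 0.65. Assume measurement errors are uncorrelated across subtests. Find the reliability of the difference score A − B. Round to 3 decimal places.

0.271

Var(A−B) = 1 + 1 − 2·0.65 = 2 − 1.3 = 0.7.
Because errors are independent across components, Cov(Tᵢ,Tⱼ) = Cov(Xᵢ,Xⱼ); the off-diagonal part of the true-score variance is the same as above.
True-score variance = [0.56 + 0.93] − 1.3 = 1.49 − 1.3 = 0.19.
Reliability = 0.19 / 0.7 = 0.271.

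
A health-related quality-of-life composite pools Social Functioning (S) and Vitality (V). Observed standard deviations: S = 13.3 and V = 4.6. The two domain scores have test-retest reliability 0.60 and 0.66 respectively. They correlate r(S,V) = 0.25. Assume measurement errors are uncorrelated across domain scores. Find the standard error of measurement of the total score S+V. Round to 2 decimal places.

8.83

Var(total) = 198.05 + 30.59 = 228.64.
True-score variance = 120.1 + 30.59 = 150.69, so reliability = 0.6591.
Error variance = 228.64 − 150.69 = 77.9504; SEM = √77.9504 = 8.83.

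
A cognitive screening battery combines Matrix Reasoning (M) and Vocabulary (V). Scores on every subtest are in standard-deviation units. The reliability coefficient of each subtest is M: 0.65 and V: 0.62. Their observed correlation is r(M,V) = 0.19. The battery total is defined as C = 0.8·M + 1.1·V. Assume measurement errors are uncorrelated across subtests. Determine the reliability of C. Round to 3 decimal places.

0.687

Var(C) = 0.8² + 1.1² + 2·[0.88·0.19] = 1.85 + 0.3344 = 2.1844.
With uncorrelated errors the cross-covariances are all true-score covariance, so they carry over unchanged; only the diagonal terms shrink to ρᵢσᵢ².
True-score variance = [0.8²·0.65 + 1.1²·0.62] + 0.3344 = 1.1662 + 0.3344 = 1.5006.
Reliability = 1.5006 / 2.1844 = 0.687.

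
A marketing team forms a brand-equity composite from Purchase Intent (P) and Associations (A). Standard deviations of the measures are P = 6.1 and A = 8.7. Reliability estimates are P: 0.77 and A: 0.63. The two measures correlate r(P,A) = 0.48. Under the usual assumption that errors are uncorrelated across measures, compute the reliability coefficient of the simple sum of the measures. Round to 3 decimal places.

Var(P+A) = 6.1² + 8.7² + 2·[6.1·8.7·0.48] = 112.9 + 50.9472 = 163.847.
With uncorrelated errors the cross-covariances are all true-score covariance, so they carry over unchanged; only the diagonal terms shrink to ρᵢσᵢ².
True-score variance = [6.1²·0.77 + 8.7²·0.63] + 50.9472 = 76.3364 + 50.9472 = 127.284.
Reliability = 127.284 / 163.847 = 0.777.

0.777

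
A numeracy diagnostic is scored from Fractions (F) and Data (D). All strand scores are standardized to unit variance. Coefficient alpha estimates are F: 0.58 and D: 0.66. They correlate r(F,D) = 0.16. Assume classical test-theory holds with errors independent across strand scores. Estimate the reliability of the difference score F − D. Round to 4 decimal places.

0.5476

Var(F−D) = 1 + 1 − 2·0.16 = 2 − 0.32 = 1.68.
Under uncorrelated errors the observed covariances equal the true-score covariances, so only the own-variance terms attenuate.
True-score variance = [0.58 + 0.66] − 0.32 = 1.24 − 0.32 = 0.92.
Reliability = 0.92 / 1.68 = 0.5476.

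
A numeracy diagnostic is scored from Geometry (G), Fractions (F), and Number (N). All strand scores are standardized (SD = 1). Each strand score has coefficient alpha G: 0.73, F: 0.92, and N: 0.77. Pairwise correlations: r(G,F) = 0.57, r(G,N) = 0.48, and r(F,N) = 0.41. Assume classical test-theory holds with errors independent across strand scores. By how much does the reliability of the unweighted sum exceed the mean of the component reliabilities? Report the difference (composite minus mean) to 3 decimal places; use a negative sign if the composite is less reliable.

Var(sum) = 3 + 2.92 = 5.92; true-score variance = 2.42 + 2.92 = 5.34; composite reliability = 0.9020.
Mean component reliability = 0.8067.
Difference = 0.9020 − 0.8067 = 0.095.

0.095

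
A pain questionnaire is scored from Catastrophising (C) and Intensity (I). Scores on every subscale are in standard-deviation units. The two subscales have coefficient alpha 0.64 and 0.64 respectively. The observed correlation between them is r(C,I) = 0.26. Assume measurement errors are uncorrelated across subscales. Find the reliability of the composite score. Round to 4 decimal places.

0.7143

Var(C+I) = 2 + 2·[0.26] = 2 + 0.52 = 2.52.
Under uncorrelated errors the observed covariances equal the true-score covariances, so only the own-variance terms attenuate.
True-score variance = [0.64 + 0.64] + 0.52 = 1.28 + 0.52 = 1.8.
Reliability = 1.8 / 2.52 = 0.7143.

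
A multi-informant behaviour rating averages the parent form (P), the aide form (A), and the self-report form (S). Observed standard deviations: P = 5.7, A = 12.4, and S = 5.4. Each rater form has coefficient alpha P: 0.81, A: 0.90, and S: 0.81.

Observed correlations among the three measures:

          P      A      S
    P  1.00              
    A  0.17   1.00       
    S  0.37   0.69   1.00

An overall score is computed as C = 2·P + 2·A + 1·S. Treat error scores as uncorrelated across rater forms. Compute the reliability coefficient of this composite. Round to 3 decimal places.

Var(C) = 2²·5.7² + 2²·12.4² + 5.4² + 2·[4·5.7·12.4·0.17 + 2·5.7·5.4·0.37 + 2·12.4·5.4·0.69] = 774.16 + 326.489 = 1100.65.
Because errors are independent across components, Cov(Tᵢ,Tⱼ) = Cov(Xᵢ,Xⱼ); the off-diagonal part of the true-score variance is the same as above.
True-score variance = [2²·5.7²·0.81 + 2²·12.4²·0.90 + 5.4²·0.81] + 326.489 = 682.423 + 326.489 = 1008.91.
Reliability = 1008.91 / 1100.65 = 0.917.

0.917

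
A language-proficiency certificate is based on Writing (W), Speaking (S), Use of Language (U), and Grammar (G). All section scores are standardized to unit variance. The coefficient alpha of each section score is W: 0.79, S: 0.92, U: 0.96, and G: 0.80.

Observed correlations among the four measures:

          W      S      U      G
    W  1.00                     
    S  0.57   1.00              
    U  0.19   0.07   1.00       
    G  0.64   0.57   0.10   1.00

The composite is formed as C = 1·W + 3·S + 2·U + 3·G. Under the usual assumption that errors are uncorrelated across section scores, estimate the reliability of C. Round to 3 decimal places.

0.933

Var(C) = 1 + 3² + 2² + 3² + 2·[3·0.57 + 2·0.19 + 3·0.64 + 6·0.07 + 9·0.57 + 6·0.10] = 23 + 20.32 = 43.32.
Because errors are independent across components, Cov(Tᵢ,Tⱼ) = Cov(Xᵢ,Xⱼ); the off-diagonal part of the true-score variance is the same as above.
True-score variance = [0.79 + 3²·0.92 + 2²·0.96 + 3²·0.80] + 20.32 = 20.11 + 20.32 = 40.43.
Reliability = 40.43 / 43.32 = 0.933.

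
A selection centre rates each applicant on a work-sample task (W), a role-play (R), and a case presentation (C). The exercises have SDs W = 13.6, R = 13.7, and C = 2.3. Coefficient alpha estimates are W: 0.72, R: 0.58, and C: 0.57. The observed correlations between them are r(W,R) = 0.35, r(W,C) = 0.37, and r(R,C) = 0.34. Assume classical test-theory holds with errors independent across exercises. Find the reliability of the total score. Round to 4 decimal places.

Var(W+R+C) = 13.6² + 13.7² + 2.3² + 2·[13.6·13.7·0.35 + 13.6·2.3·0.37 + 13.7·2.3·0.34] = 377.94 + 174.998 = 552.938.
Under uncorrelated errors the observed covariances equal the true-score covariances, so only the own-variance terms attenuate.
True-score variance = [13.6²·0.72 + 13.7²·0.58 + 2.3²·0.57] + 174.998 = 245.047 + 174.998 = 420.045.
Reliability = 420.045 / 552.938 = 0.7597.

0.7597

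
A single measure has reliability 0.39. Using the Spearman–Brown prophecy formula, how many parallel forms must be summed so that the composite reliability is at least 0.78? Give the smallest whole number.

6

k ≥ ρ*(1−ρ₁)/(ρ₁(1−ρ*)) = 0.78·0.61 / (0.39·0.22) = 5.545.
Smallest integer k = 6.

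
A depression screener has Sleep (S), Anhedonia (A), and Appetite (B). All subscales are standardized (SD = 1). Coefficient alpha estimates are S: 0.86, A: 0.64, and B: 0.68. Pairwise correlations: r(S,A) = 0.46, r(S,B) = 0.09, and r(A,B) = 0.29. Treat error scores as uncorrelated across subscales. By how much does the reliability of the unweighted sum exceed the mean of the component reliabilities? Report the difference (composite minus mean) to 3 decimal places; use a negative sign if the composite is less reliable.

0.098

Var(sum) = 3 + 1.68 = 4.68; true-score variance = 2.18 + 1.68 = 3.86; composite reliability = 0.8248.
Mean component reliability = 0.7267.
Difference = 0.8248 − 0.7267 = 0.098.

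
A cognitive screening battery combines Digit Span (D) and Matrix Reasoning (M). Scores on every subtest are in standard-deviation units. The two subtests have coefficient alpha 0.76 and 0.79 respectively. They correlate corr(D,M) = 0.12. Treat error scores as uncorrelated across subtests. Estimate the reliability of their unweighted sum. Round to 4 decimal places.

0.7991

Var(D+M) = 2 + 2·[0.12] = 2 + 0.24 = 2.24.
With uncorrelated errors the cross-covariances are all true-score covariance, so they carry over unchanged; only the diagonal terms shrink to ρᵢσᵢ².
True-score variance = [0.76 + 0.79] + 0.24 = 1.55 + 0.24 = 1.79.
Reliability = 1.79 / 2.24 = 0.7991.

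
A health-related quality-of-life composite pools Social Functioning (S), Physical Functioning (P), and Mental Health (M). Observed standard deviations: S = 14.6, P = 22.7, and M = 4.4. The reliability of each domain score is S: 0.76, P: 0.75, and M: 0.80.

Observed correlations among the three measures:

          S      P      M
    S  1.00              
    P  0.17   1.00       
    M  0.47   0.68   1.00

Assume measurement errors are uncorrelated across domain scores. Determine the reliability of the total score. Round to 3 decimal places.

0.826

Var(S+P+M) = 14.6² + 22.7² + 4.4² + 2·[14.6·22.7·0.17 + 14.6·4.4·0.47 + 22.7·4.4·0.68] = 747.81 + 308.905 = 1056.72.
Because errors are independent across components, Cov(Tᵢ,Tⱼ) = Cov(Xᵢ,Xⱼ); the off-diagonal part of the true-score variance is the same as above.
True-score variance = [14.6²·0.76 + 22.7²·0.75 + 4.4²·0.80] + 308.905 = 563.957 + 308.905 = 872.862.
Reliability = 872.862 / 1056.72 = 0.826.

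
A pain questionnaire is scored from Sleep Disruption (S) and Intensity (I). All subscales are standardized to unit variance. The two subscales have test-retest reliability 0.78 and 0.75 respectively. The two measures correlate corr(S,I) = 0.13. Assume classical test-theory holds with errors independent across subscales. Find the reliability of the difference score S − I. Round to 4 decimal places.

0.7299

Var(S−I) = 1 + 1 − 2·0.13 = 2 − 0.26 = 1.74.
With uncorrelated errors the cross-covariances are all true-score covariance, so they carry over unchanged; only the diagonal terms shrink to ρᵢσᵢ².
True-score variance = [0.78 + 0.75] − 0.26 = 1.53 − 0.26 = 1.27.
Reliability = 1.27 / 1.74 = 0.7299.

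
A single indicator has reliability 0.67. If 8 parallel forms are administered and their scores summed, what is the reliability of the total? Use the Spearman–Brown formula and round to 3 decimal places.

0.942

ρ_k = kρ / (1 + (k−1)ρ) = 8·0.67 / (1 + 7·0.67) = 5.360 / 5.690 = 0.942.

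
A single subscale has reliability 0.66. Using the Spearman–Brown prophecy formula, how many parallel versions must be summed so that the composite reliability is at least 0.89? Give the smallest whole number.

k ≥ ρ*(1−ρ₁)/(ρ₁(1−ρ*)) = 0.89·0.34 / (0.66·0.11) = 4.168.
Smallest integer k = 5.

5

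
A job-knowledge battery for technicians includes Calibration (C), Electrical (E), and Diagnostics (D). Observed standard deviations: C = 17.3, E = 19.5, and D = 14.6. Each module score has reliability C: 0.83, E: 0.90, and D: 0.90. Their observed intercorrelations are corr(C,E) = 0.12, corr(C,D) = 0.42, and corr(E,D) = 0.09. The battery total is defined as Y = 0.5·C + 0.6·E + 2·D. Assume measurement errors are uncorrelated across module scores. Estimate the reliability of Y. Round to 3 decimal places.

Var(Y) = 0.5²·17.3² + 0.6²·19.5² + 2²·14.6² + 2·[0.3·17.3·19.5·0.12 + 17.3·14.6·0.42 + 1.2·19.5·14.6·0.09] = 1064.35 + 297.952 = 1362.3.
Under uncorrelated errors the observed covariances equal the true-score covariances, so only the own-variance terms attenuate.
True-score variance = [0.5²·17.3²·0.83 + 0.6²·19.5²·0.90 + 2²·14.6²·0.90] + 297.952 = 952.68 + 297.952 = 1250.63.
Reliability = 1250.63 / 1362.3 = 0.918.

0.918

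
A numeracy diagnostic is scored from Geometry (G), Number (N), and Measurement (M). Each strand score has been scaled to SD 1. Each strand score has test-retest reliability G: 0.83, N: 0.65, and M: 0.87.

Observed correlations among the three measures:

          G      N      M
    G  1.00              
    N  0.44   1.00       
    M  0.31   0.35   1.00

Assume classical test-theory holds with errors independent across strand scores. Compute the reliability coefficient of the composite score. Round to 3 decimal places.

Var(G+N+M) = 3 + 2·[0.44 + 0.31 + 0.35] = 3 + 2.2 = 5.2.
Under uncorrelated errors the observed covariances equal the true-score covariances, so only the own-variance terms attenuate.
True-score variance = [0.83 + 0.65 + 0.87] + 2.2 = 2.35 + 2.2 = 4.55.
Reliability = 4.55 / 5.2 = 0.875.

0.875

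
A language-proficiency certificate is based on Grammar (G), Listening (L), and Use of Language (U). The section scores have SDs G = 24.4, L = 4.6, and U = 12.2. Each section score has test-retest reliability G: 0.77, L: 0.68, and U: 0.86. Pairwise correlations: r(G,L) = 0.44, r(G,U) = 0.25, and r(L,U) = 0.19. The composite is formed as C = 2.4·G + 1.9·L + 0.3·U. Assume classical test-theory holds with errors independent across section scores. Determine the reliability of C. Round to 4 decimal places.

0.8007

Var(C) = 2.4²·24.4² + 1.9²·4.6² + 0.3²·12.2² + 2·[4.56·24.4·4.6·0.44 + 0.72·24.4·12.2·0.25 + 0.57·4.6·12.2·0.19] = 3519.06 + 569.717 = 4088.77.
Under uncorrelated errors the observed covariances equal the true-score covariances, so only the own-variance terms attenuate.
True-score variance = [2.4²·24.4²·0.77 + 1.9²·4.6²·0.68 + 0.3²·12.2²·0.86] + 569.717 = 2704 + 569.717 = 3273.72.
Reliability = 3273.72 / 4088.77 = 0.8007.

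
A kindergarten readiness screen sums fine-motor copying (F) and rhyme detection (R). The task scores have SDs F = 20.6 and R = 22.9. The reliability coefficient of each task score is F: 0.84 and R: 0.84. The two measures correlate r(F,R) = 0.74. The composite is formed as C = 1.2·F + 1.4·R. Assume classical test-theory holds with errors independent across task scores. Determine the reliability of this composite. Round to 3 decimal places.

Var(C) = 1.2²·20.6² + 1.4²·22.9² + 2·[1.68·20.6·22.9·0.74] = 1638.92 + 1172.93 = 2811.86.
With uncorrelated errors the cross-covariances are all true-score covariance, so they carry over unchanged; only the diagonal terms shrink to ρᵢσᵢ².
True-score variance = [1.2²·20.6²·0.84 + 1.4²·22.9²·0.84] + 1172.93 = 1376.69 + 1172.93 = 2549.63.
Reliability = 2549.63 / 2811.86 = 0.907.

0.907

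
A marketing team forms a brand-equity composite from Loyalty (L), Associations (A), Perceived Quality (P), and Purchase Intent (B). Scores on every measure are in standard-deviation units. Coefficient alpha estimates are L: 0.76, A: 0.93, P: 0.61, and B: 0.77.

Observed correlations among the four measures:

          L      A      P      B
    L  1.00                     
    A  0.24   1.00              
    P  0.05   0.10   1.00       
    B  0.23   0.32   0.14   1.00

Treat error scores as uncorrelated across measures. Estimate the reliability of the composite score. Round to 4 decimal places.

0.8490

Var(L+A+P+B) = 4 + 2·[0.24 + 0.05 + 0.23 + 0.10 + 0.32 + 0.14] = 4 + 2.16 = 6.16.
With uncorrelated errors the cross-covariances are all true-score covariance, so they carry over unchanged; only the diagonal terms shrink to ρᵢσᵢ².
True-score variance = [0.76 + 0.93 + 0.61 + 0.77] + 2.16 = 3.07 + 2.16 = 5.23.
Reliability = 5.23 / 6.16 = 0.8490.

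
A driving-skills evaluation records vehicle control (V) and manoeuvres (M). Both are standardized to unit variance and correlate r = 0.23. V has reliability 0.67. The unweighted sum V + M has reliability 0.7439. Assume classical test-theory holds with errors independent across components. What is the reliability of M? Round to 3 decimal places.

0.700

Var(V+M) = 2 + 2·0.23 = 2.460.
True-score variance = ρ_V + ρ_M + 2·0.23, so 0.7439 = (0.67 + ρ_M + 0.46) / 2.460.
ρ_M = 0.7439·2.460 − 0.67 − 0.46 = 0.700.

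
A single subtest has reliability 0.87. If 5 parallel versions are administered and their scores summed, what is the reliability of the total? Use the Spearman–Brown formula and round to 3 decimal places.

ρ_k = kρ / (1 + (k−1)ρ) = 5·0.87 / (1 + 4·0.87) = 4.350 / 4.480 = 0.971.

0.971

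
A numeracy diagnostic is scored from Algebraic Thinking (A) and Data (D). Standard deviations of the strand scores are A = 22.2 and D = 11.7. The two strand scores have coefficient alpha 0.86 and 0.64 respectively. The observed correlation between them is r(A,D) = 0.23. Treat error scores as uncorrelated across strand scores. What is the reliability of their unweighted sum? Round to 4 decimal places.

Var(A+D) = 22.2² + 11.7² + 2·[22.2·11.7·0.23] = 629.73 + 119.48 = 749.21.
Under uncorrelated errors the observed covariances equal the true-score covariances, so only the own-variance terms attenuate.
True-score variance = [22.2²·0.86 + 11.7²·0.64] + 119.48 = 511.452 + 119.48 = 630.932.
Reliability = 630.932 / 749.21 = 0.8421.

0.8421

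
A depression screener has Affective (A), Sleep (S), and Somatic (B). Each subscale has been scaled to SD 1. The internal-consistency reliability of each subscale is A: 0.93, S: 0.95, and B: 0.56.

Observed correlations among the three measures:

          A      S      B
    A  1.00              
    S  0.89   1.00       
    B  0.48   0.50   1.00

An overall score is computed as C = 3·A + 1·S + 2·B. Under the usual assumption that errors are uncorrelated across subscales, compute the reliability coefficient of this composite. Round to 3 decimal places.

Var(C) = 3² + 1 + 2² + 2·[3·0.89 + 6·0.48 + 2·0.50] = 14 + 13.1 = 27.1.
With uncorrelated errors the cross-covariances are all true-score covariance, so they carry over unchanged; only the diagonal terms shrink to ρᵢσᵢ².
True-score variance = [3²·0.93 + 0.95 + 2²·0.56] + 13.1 = 11.56 + 13.1 = 24.66.
Reliability = 24.66 / 27.1 = 0.910.

0.910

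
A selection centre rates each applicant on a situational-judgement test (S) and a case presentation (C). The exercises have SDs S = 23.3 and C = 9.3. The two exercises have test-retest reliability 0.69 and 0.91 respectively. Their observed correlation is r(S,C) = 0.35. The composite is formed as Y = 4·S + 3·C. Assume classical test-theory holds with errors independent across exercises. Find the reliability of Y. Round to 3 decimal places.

Var(Y) = 4²·23.3² + 3²·9.3² + 2·[12·23.3·9.3·0.35] = 9464.65 + 1820.2 = 11284.8.
Because errors are independent across components, Cov(Tᵢ,Tⱼ) = Cov(Xᵢ,Xⱼ); the off-diagonal part of the true-score variance is the same as above.
True-score variance = [4²·23.3²·0.69 + 3²·9.3²·0.91] + 1820.2 = 6701.86 + 1820.2 = 8522.05.
Reliability = 8522.05 / 11284.8 = 0.755.

0.755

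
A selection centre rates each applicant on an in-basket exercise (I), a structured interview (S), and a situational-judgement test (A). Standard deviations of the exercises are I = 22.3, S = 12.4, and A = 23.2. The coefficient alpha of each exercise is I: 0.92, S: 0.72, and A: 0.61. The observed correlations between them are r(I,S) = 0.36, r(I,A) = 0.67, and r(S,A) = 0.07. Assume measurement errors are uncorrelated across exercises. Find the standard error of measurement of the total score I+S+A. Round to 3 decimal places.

17.110

Var(total) = 1189.29 + 932.632 = 2121.92.
True-score variance = 896.54 + 932.632 = 1829.17, so reliability = 0.8620.
Error variance = 2121.92 − 1829.17 = 292.75; SEM = √292.75 = 17.110.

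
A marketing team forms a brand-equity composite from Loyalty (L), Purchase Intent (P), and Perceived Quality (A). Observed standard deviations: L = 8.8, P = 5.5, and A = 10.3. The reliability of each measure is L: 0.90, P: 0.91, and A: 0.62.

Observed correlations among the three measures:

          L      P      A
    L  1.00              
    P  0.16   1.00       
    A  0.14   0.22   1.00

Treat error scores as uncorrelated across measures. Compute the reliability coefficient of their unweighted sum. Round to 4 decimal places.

0.8184

Var(L+P+A) = 8.8² + 5.5² + 10.3² + 2·[8.8·5.5·0.16 + 8.8·10.3·0.14 + 5.5·10.3·0.22] = 213.78 + 65.7932 = 279.573.
With uncorrelated errors the cross-covariances are all true-score covariance, so they carry over unchanged; only the diagonal terms shrink to ρᵢσᵢ².
True-score variance = [8.8²·0.90 + 5.5²·0.91 + 10.3²·0.62] + 65.7932 = 162.999 + 65.7932 = 228.793.
Reliability = 228.793 / 279.573 = 0.8184.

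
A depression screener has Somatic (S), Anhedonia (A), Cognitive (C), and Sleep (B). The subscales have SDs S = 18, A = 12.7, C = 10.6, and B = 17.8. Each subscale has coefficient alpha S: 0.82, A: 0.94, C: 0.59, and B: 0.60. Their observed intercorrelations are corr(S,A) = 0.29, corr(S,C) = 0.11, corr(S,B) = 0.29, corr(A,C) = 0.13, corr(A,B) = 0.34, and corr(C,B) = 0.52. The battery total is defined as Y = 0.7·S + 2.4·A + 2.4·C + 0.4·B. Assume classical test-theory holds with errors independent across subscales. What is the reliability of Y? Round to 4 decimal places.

0.8614

Var(Y) = 0.7²·18² + 2.4²·12.7² + 2.4²·10.6² + 0.4²·17.8² + 2·[1.68·18·12.7·0.29 + 1.68·18·10.6·0.11 + 0.28·18·17.8·0.29 + 5.76·12.7·10.6·0.13 + 0.96·12.7·17.8·0.34 + 0.96·10.6·17.8·0.52] = 1785.68 + 882.857 = 2668.54.
Because errors are independent across components, Cov(Tᵢ,Tⱼ) = Cov(Xᵢ,Xⱼ); the off-diagonal part of the true-score variance is the same as above.
True-score variance = [0.7²·18²·0.82 + 2.4²·12.7²·0.94 + 2.4²·10.6²·0.59 + 0.4²·17.8²·0.60] + 882.857 = 1415.73 + 882.857 = 2298.59.
Reliability = 2298.59 / 2668.54 = 0.8614.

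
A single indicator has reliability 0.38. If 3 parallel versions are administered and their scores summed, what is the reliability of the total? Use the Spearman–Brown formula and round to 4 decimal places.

0.6477

ρ_k = kρ / (1 + (k−1)ρ) = 3·0.38 / (1 + 2·0.38) = 1.140 / 1.760 = 0.6477.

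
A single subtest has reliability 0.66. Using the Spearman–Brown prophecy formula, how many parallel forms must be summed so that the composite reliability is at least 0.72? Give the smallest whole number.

2

k ≥ ρ*(1−ρ₁)/(ρ₁(1−ρ*)) = 0.72·0.34 / (0.66·0.28) = 1.325.
Smallest integer k = 2.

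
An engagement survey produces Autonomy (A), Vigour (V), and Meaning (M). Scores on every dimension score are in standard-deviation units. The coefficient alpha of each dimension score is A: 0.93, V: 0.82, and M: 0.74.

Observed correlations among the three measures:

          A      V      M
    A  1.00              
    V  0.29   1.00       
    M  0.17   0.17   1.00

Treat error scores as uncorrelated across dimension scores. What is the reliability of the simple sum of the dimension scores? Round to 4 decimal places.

Var(A+V+M) = 3 + 2·[0.29 + 0.17 + 0.17] = 3 + 1.26 = 4.26.
Under uncorrelated errors the observed covariances equal the true-score covariances, so only the own-variance terms attenuate.
True-score variance = [0.93 + 0.82 + 0.74] + 1.26 = 2.49 + 1.26 = 3.75.
Reliability = 3.75 / 4.26 = 0.8803.

0.8803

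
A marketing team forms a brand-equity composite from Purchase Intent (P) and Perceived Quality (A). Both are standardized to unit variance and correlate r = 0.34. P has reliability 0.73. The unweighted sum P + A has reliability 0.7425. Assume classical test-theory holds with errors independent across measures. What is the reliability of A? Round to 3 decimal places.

0.580

Var(P+A) = 2 + 2·0.34 = 2.680.
True-score variance = ρ_P + ρ_A + 2·0.34, so 0.7425 = (0.73 + ρ_A + 0.68) / 2.680.
ρ_A = 0.7425·2.680 − 0.73 − 0.68 = 0.580.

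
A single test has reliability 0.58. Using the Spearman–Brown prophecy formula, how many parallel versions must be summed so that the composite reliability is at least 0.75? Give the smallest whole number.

3

k ≥ ρ*(1−ρ₁)/(ρ₁(1−ρ*)) = 0.75·0.42 / (0.58·0.25) = 2.172.
Smallest integer k = 3.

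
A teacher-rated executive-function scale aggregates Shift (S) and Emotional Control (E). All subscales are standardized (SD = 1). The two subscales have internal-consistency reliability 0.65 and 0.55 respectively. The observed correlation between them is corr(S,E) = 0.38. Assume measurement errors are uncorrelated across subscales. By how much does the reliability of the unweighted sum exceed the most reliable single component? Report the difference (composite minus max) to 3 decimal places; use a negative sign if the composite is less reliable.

Var(sum) = 2 + 0.76 = 2.76; true-score variance = 1.2 + 0.76 = 1.96; composite reliability = 0.7101.
Max component reliability = 0.6500.
Difference = 0.7101 − 0.6500 = 0.060.

0.060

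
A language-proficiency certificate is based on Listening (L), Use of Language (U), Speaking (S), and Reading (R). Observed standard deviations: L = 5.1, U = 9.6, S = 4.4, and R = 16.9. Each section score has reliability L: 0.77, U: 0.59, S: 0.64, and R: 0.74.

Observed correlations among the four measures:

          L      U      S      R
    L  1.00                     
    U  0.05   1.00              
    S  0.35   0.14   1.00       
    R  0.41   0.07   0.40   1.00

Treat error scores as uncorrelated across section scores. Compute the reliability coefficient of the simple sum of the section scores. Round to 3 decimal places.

0.795

Var(L+U+S+R) = 5.1² + 9.6² + 4.4² + 16.9² + 2·[5.1·9.6·0.05 + 5.1·4.4·0.35 + 5.1·16.9·0.41 + 9.6·4.4·0.14 + 9.6·16.9·0.07 + 4.4·16.9·0.40] = 423.14 + 185.309 = 608.449.
Because errors are independent across components, Cov(Tᵢ,Tⱼ) = Cov(Xᵢ,Xⱼ); the off-diagonal part of the true-score variance is the same as above.
True-score variance = [5.1²·0.77 + 9.6²·0.59 + 4.4²·0.64 + 16.9²·0.74] + 185.309 = 298.144 + 185.309 = 483.452.
Reliability = 483.452 / 608.449 = 0.795.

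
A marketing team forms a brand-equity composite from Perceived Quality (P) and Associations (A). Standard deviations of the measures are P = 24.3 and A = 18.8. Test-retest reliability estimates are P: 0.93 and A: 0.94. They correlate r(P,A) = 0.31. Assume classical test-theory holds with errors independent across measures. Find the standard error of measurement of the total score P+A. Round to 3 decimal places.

Var(total) = 943.93 + 283.241 = 1227.17.
True-score variance = 881.389 + 283.241 = 1164.63, so reliability = 0.9490.
Error variance = 1227.17 − 1164.63 = 62.5407; SEM = √62.5407 = 7.908.

7.908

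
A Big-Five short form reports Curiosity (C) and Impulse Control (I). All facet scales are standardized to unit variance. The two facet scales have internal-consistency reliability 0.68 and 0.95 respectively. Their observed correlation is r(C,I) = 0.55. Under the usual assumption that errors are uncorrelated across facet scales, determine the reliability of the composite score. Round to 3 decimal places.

Var(C+I) = 2 + 2·[0.55] = 2 + 1.1 = 3.1.
With uncorrelated errors the cross-covariances are all true-score covariance, so they carry over unchanged; only the diagonal terms shrink to ρᵢσᵢ².
True-score variance = [0.68 + 0.95] + 1.1 = 1.63 + 1.1 = 2.73.
Reliability = 2.73 / 3.1 = 0.881.

0.881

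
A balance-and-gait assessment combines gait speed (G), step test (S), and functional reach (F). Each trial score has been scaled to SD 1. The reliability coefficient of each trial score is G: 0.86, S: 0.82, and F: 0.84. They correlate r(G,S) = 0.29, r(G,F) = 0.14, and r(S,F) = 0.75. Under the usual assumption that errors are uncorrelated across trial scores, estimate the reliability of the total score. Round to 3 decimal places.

Var(G+S+F) = 3 + 2·[0.29 + 0.14 + 0.75] = 3 + 2.36 = 5.36.
With uncorrelated errors the cross-covariances are all true-score covariance, so they carry over unchanged; only the diagonal terms shrink to ρᵢσᵢ².
True-score variance = [0.86 + 0.82 + 0.84] + 2.36 = 2.52 + 2.36 = 4.88.
Reliability = 4.88 / 5.36 = 0.910.

0.910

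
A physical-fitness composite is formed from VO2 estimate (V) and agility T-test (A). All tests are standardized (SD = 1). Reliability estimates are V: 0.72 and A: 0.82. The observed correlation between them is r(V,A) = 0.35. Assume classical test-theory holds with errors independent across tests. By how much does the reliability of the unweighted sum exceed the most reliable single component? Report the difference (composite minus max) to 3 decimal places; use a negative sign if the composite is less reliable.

0.010

Var(sum) = 2 + 0.7 = 2.7; true-score variance = 1.54 + 0.7 = 2.24; composite reliability = 0.8296.
Max component reliability = 0.8200.
Difference = 0.8296 − 0.8200 = 0.010.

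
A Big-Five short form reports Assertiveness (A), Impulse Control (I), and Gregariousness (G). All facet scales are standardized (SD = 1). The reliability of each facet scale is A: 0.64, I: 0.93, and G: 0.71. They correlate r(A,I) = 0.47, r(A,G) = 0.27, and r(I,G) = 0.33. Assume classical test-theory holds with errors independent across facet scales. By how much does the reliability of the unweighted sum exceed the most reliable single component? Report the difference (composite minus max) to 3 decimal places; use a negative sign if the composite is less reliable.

-0.070

Var(sum) = 3 + 2.14 = 5.14; true-score variance = 2.28 + 2.14 = 4.42; composite reliability = 0.8599.
Max component reliability = 0.9300.
Difference = 0.8599 − 0.9300 = -0.070.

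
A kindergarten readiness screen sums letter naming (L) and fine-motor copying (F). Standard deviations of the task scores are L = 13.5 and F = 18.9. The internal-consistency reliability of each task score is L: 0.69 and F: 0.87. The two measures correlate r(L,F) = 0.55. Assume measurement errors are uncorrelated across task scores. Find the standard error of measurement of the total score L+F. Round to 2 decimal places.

10.15

Var(total) = 539.46 + 280.665 = 820.125.
True-score variance = 436.525 + 280.665 = 717.19, so reliability = 0.8745.
Error variance = 820.125 − 717.19 = 102.935; SEM = √102.935 = 10.15.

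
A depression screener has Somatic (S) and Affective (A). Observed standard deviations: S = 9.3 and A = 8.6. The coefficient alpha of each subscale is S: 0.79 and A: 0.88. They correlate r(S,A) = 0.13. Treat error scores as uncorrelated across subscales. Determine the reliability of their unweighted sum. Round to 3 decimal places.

Var(S+A) = 9.3² + 8.6² + 2·[9.3·8.6·0.13] = 160.45 + 20.7948 = 181.245.
With uncorrelated errors the cross-covariances are all true-score covariance, so they carry over unchanged; only the diagonal terms shrink to ρᵢσᵢ².
True-score variance = [9.3²·0.79 + 8.6²·0.88] + 20.7948 = 133.412 + 20.7948 = 154.207.
Reliability = 154.207 / 181.245 = 0.851.

0.851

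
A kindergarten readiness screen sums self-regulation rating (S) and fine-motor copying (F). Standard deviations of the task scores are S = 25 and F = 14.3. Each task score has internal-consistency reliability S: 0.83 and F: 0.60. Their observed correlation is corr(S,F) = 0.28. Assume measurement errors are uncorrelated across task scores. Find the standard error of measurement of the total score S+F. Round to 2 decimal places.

13.71

Var(total) = 829.49 + 200.2 = 1029.69.
True-score variance = 641.444 + 200.2 = 841.644, so reliability = 0.8174.
Error variance = 1029.69 − 841.644 = 188.046; SEM = √188.046 = 13.71.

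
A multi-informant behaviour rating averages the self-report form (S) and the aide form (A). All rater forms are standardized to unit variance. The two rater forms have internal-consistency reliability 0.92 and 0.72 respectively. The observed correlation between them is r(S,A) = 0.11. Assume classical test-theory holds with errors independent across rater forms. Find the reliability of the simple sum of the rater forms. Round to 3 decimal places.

0.838

Var(S+A) = 2 + 2·[0.11] = 2 + 0.22 = 2.22.
Because errors are independent across components, Cov(Tᵢ,Tⱼ) = Cov(Xᵢ,Xⱼ); the off-diagonal part of the true-score variance is the same as above.
True-score variance = [0.92 + 0.72] + 0.22 = 1.64 + 0.22 = 1.86.
Reliability = 1.86 / 2.22 = 0.838.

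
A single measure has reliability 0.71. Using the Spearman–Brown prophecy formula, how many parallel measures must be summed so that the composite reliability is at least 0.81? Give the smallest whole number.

k ≥ ρ*(1−ρ₁)/(ρ₁(1−ρ*)) = 0.81·0.29 / (0.71·0.19) = 1.741.
Smallest integer k = 2.

2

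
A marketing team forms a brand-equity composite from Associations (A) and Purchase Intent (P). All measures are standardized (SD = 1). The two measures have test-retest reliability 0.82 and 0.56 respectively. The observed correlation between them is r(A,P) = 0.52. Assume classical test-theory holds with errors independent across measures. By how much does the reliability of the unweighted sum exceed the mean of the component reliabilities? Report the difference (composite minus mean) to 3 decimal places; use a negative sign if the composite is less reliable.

Var(sum) = 2 + 1.04 = 3.04; true-score variance = 1.38 + 1.04 = 2.42; composite reliability = 0.7961.
Mean component reliability = 0.6900.
Difference = 0.7961 − 0.6900 = 0.106.

0.106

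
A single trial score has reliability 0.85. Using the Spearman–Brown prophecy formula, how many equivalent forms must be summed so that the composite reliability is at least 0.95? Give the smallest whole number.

4

k ≥ ρ*(1−ρ₁)/(ρ₁(1−ρ*)) = 0.95·0.15 / (0.85·0.05) = 3.353.
Smallest integer k = 4.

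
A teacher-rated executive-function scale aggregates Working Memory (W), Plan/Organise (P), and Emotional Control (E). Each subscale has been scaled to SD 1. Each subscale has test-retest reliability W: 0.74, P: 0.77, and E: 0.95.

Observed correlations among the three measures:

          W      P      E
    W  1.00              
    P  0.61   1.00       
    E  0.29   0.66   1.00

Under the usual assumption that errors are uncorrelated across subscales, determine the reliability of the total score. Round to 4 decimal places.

0.9118

Var(W+P+E) = 3 + 2·[0.61 + 0.29 + 0.66] = 3 + 3.12 = 6.12.
With uncorrelated errors the cross-covariances are all true-score covariance, so they carry over unchanged; only the diagonal terms shrink to ρᵢσᵢ².
True-score variance = [0.74 + 0.77 + 0.95] + 3.12 = 2.46 + 3.12 = 5.58.
Reliability = 5.58 / 6.12 = 0.9118.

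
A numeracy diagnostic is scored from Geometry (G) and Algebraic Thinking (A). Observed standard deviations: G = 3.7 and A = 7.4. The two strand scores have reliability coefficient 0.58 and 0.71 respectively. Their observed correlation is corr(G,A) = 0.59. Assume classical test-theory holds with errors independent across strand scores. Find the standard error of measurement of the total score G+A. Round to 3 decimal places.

4.651

Var(total) = 68.45 + 32.3084 = 100.758.
True-score variance = 46.8198 + 32.3084 = 79.1282, so reliability = 0.7853.
Error variance = 100.758 − 79.1282 = 21.6302; SEM = √21.6302 = 4.651.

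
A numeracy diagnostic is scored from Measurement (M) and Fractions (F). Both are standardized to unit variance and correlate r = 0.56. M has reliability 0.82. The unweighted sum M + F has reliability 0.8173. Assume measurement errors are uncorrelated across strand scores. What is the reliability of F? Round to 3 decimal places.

0.610

Var(M+F) = 2 + 2·0.56 = 3.120.
True-score variance = ρ_M + ρ_F + 2·0.56, so 0.8173 = (0.82 + ρ_F + 1.12) / 3.120.
ρ_F = 0.8173·3.120 − 0.82 − 1.12 = 0.610.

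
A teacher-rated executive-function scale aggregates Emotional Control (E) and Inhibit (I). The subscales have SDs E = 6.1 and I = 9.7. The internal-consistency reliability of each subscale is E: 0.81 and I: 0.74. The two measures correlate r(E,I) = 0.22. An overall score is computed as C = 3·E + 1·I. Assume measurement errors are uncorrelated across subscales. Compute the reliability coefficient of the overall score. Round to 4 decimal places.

0.8263

Var(C) = 3²·6.1² + 9.7² + 2·[3·6.1·9.7·0.22] = 428.98 + 78.1044 = 507.084.
Because errors are independent across components, Cov(Tᵢ,Tⱼ) = Cov(Xᵢ,Xⱼ); the off-diagonal part of the true-score variance is the same as above.
True-score variance = [3²·6.1²·0.81 + 9.7²·0.74] + 78.1044 = 340.887 + 78.1044 = 418.992.
Reliability = 418.992 / 507.084 = 0.8263.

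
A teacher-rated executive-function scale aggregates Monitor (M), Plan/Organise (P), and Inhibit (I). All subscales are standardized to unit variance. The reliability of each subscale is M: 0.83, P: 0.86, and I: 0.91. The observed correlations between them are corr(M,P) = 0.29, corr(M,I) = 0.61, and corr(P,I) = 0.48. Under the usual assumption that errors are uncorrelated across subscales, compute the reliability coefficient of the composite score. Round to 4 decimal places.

Var(M+P+I) = 3 + 2·[0.29 + 0.61 + 0.48] = 3 + 2.76 = 5.76.
Under uncorrelated errors the observed covariances equal the true-score covariances, so only the own-variance terms attenuate.
True-score variance = [0.83 + 0.86 + 0.91] + 2.76 = 2.6 + 2.76 = 5.36.
Reliability = 5.36 / 5.76 = 0.9306.

0.9306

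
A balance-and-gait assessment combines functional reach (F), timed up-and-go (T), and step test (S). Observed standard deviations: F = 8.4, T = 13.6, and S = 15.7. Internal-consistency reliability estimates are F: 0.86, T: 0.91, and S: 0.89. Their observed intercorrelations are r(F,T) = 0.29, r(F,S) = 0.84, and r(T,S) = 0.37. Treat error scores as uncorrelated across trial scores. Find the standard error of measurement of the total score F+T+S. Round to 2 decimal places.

7.32

Var(total) = 502.01 + 445.822 = 947.832.
True-score variance = 448.371 + 445.822 = 894.194, so reliability = 0.9434.
Error variance = 947.832 − 894.194 = 53.6387; SEM = √53.6387 = 7.32.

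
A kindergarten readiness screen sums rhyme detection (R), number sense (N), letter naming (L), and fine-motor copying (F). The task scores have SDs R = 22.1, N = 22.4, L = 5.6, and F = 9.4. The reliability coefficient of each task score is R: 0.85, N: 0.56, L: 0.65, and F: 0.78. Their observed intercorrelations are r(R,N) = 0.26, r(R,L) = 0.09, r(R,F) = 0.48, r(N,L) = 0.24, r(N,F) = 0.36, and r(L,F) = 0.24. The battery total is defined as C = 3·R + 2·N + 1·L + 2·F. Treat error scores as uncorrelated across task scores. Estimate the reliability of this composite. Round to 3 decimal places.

0.843

Var(C) = 3²·22.1² + 2²·22.4² + 5.6² + 2²·9.4² + 2·[6·22.1·22.4·0.26 + 3·22.1·5.6·0.09 + 6·22.1·9.4·0.48 + 2·22.4·5.6·0.24 + 4·22.4·9.4·0.36 + 2·5.6·9.4·0.24] = 6787.53 + 3585.31 = 10372.8.
With uncorrelated errors the cross-covariances are all true-score covariance, so they carry over unchanged; only the diagonal terms shrink to ρᵢσᵢ².
True-score variance = [3²·22.1²·0.85 + 2²·22.4²·0.56 + 5.6²·0.65 + 2²·9.4²·0.78] + 3585.31 = 5156.35 + 3585.31 = 8741.65.
Reliability = 8741.65 / 10372.8 = 0.843.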